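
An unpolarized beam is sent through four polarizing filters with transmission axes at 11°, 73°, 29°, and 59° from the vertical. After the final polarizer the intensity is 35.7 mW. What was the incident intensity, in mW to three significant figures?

I₀ ≈ 835 mW

Unpolarized light through the first polarizer → I₁ = ½ I₀, now polarized at 11°.
I₂ = I₁ cos²(73° − 11°) = 0.5 I₀ · cos²(62°) = 0.1102 I₀.
I₃ = I₂ cos²(29° − 73°) = 0.1102 I₀ · cos²(44°) = 0.05702 I₀.
I₄ = I₃ cos²(59° − 29°) = 0.05702 I₀ · cos²(30°) = 0.04277 I₀.
So 35.7 mW = 0.04277 I₀, giving I₀ = 35.7/0.04277 = 834.7 mW.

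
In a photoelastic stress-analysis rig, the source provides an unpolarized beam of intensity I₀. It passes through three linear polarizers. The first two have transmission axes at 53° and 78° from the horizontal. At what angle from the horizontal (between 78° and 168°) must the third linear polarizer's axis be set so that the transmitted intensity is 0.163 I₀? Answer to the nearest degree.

θ ≈ 129°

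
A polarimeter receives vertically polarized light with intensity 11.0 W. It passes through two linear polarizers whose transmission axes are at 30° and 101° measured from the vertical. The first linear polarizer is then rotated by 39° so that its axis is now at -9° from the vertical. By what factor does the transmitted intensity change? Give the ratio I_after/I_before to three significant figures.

I_new/I_old ≈ 1.44

Before rotation:
I₁ = I₀ cos²(30° − 0°) = I₀ cos²(30°) = 0.75 I₀.
I₂ = I₁ cos²(101° − 30°) = 0.75 I₀ · cos²(71°) = 0.0795 I₀.
After rotation:
I₁ = I₀ cos²(-9° − 0°) = I₀ cos²(9°) = 0.9755 I₀.
Angle between axes 1 and 2: 70°. I₂ = 0.9755 I₀ · cos²(70°) = 0.1141 I₀.
Ratio = 0.1141 / 0.0795 = 1.435.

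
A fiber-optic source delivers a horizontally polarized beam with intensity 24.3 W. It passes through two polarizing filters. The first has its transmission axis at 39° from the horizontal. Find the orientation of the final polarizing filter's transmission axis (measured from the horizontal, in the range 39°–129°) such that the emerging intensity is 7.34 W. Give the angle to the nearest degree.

θ ≈ 84°

By Malus's law, I₁ = I₀ cos²(39° − 0°) = I₀ cos²(39°) = 0.604 I₀.
Target fraction: 7.34 / 24.3 W = 0.3021 of I₀.
Need I₂/I₀ = 0.3021, so cos²(θ − 39°) = 0.3021 / 0.604 = 0.5001.
θ − 39° = arccos(√0.5001) = 45.0°, giving θ ≈ 39 + 45.0 = 84.0°.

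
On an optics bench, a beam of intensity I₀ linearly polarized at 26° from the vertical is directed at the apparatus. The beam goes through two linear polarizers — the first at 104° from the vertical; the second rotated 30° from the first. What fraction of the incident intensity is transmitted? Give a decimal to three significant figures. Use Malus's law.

≈ 0.0324 I₀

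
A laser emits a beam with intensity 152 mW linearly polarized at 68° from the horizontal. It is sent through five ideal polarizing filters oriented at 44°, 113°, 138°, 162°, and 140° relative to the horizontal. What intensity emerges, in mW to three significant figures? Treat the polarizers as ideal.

I ≈ 9.60 mW

I₁ = 152 mW · cos²(24°) = 126.9 mW.
I₂ = I₁ · cos²(69°) = 126.9 · 0.1284 = 16.29 mW.
I₃ = I₂ · cos²(25°) = 16.29 · 0.8214 = 13.38 mW.
I₄ = I₃ · cos²(24°) = 13.38 · 0.8346 = 11.17 mW.
I₅ = I₄ · cos²(22°) = 11.17 · 0.8597 = 9.601 mW.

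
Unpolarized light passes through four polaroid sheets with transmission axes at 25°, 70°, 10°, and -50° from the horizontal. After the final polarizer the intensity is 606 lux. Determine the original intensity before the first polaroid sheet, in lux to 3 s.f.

I₀ ≈ 3.88e4 lux

Unpolarized light through the first polarizer → I₁ = ½ I₀, now polarized at 25°.
I₂ = I₁ cos²(70° − 25°) = 0.5 I₀ · cos²(45°) = 0.25 I₀.
I₃ = I₂ cos²(10° − 70°) = 0.25 I₀ · cos²(60°) = 0.0625 I₀.
I₄ = I₃ cos²(-50° − 10°) = 0.0625 I₀ · cos²(60°) = 0.01563 I₀.
So 606 lux = 0.01563 I₀, giving I₀ = 606/0.01563 = 3.878e+04 lux.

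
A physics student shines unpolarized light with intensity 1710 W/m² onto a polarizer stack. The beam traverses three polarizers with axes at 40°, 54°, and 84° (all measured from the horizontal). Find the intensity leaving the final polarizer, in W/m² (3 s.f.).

Unpolarized light through the first polarizer → I₁ = 1710 W/m²/2 = 855 W/m², polarized at 40°.
I₂ = I₁ · cos²(14°) = 855 · 0.9415 = 805 W/m².
I₃ = I₂ · cos²(30°) = 805 · 0.75 = 603.7 W/m².

I ≈ 604 W/m²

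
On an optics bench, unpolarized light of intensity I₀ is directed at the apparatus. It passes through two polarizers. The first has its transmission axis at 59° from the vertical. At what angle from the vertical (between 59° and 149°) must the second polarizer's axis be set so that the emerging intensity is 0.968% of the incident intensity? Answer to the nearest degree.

θ ≈ 141°

Unpolarized light through the first polarizer → I₁ = ½ I₀, now polarized at 59°.
Need I₂/I₀ = 0.00968, so cos²(θ − 59°) = 0.00968 / 0.5 = 0.01936.
θ − 59° = arccos(√0.01936) = 82.0°, giving θ ≈ 59 + 82.0 = 141.0°.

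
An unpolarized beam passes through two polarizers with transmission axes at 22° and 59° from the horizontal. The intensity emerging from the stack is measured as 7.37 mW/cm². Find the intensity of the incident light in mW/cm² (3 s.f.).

I₀ ≈ 23.1 mW/cm²

Unpolarized light through the first polarizer → I₁ = ½ I₀, now polarized at 22°.
I₂ = I₁ cos²(59° − 22°) = 0.5 I₀ · cos²(37°) = 0.3189 I₀.
So 7.37 mW/cm² = 0.3189 I₀, giving I₀ = 7.37/0.3189 = 23.11 mW/cm².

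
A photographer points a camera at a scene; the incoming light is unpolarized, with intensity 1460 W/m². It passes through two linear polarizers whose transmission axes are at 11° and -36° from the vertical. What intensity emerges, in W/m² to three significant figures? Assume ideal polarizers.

I ≈ 340 W/m²

Unpolarized light through the first polarizer → I₁ = 1460 W/m²/2 = 730 W/m², polarized at 11°.
I₂ = I₁ · cos²(47°) = 730 · 0.4651 = 339.5 W/m².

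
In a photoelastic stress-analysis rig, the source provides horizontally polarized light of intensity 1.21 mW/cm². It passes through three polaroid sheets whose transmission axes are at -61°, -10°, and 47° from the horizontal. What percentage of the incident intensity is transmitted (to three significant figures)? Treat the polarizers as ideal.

≈ 2.76%

I₁ = 1.21 mW/cm² · cos²(61°) = 0.2844 mW/cm².
I₂ = I₁ · cos²(51°) = 0.2844 · 0.396 = 0.1126 mW/cm².
I₃ = I₂ · cos²(57°) = 0.1126 · 0.2966 = 0.03341 mW/cm².
That is 2.761% of the incident intensity.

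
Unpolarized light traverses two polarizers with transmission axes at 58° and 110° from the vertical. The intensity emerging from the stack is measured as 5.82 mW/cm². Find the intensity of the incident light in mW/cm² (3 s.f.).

I₀ ≈ 30.7 mW/cm²

Unpolarized light through the first polarizer → I₁ = ½ I₀, now polarized at 58°.
I₂ = I₁ cos²(110° − 58°) = 0.5 I₀ · cos²(52°) = 0.1895 I₀.
So 5.82 mW/cm² = 0.1895 I₀, giving I₀ = 5.82/0.1895 = 30.71 mW/cm².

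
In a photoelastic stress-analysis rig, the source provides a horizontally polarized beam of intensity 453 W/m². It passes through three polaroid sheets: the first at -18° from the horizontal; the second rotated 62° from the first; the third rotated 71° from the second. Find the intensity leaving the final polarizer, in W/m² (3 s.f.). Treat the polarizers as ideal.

I ≈ 9.57 W/m²

I₁ = 453 W/m² · cos²(18°) = 409.7 W/m².
I₂ = I₁ · cos²(62°) = 409.7 · 0.2204 = 90.31 W/m².
I₃ = I₂ · cos²(71°) = 90.31 · 0.106 = 9.572 W/m².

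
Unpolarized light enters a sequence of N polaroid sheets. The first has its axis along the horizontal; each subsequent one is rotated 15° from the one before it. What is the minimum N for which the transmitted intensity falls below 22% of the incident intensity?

N = 13

First polarizer halves the unpolarized light: factor 1/2.
Each further stage multiplies by cos²(15°) = 0.933.
After N polarizers: T = 0.5·0.933^(N−1). Require T < 0.22 ⇒ N−1 > ln(0.22/0.5)/ln(0.933) = 11.84, so N−1 ≥ 12 and N = 13.
Check: N=13 gives T = 0.2176 < 0.22; N=12 gives T = 0.2332.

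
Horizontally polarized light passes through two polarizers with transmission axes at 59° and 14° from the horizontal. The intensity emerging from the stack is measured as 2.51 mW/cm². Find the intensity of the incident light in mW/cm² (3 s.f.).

I₀ ≈ 18.9 mW/cm²

By Malus's law, I₁ = I₀ cos²(59° − 0°) = I₀ cos²(59°) = 0.2653 I₀.
I₂ = I₁ cos²(14° − 59°) = 0.2653 I₀ · cos²(45°) = 0.1326 I₀.
So 2.51 mW/cm² = 0.1326 I₀, giving I₀ = 2.51/0.1326 = 18.92 mW/cm².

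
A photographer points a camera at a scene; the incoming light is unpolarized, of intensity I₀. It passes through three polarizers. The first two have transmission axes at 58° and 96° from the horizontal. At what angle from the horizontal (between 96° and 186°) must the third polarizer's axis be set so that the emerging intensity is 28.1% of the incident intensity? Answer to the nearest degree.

θ ≈ 114°

Unpolarized light through the first polarizer → I₁ = ½ I₀, now polarized at 58°.
I₂ = I₁ cos²(96° − 58°) = 0.5 I₀ · cos²(38°) = 0.3105 I₀.
Need I₃/I₀ = 0.281, so cos²(θ − 96°) = 0.281 / 0.3105 = 0.905.
θ − 96° = arccos(√0.905) = 17.9°, giving θ ≈ 96 + 17.9 = 113.9°.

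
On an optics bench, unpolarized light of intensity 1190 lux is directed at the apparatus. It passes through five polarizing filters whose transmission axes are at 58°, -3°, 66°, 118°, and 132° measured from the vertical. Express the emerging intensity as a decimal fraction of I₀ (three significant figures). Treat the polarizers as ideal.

I/I₀ ≈ 0.00539

Unpolarized light through the first polarizer → I₁ = 1190 lux/2 = 595 lux, polarized at 58°.
I₂ = I₁ · cos²(61°) = 595 · 0.235 = 139.8 lux.
I₃ = I₂ · cos²(69°) = 139.8 · 0.1284 = 17.96 lux.
I₄ = I₃ · cos²(52°) = 17.96 · 0.379 = 6.808 lux.
I₅ = I₄ · cos²(14°) = 6.808 · 0.9415 = 6.409 lux.
Transmitted fraction = 0.005386.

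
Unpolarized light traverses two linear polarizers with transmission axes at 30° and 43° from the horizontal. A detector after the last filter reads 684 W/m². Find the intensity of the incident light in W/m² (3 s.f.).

I₀ ≈ 1440 W/m²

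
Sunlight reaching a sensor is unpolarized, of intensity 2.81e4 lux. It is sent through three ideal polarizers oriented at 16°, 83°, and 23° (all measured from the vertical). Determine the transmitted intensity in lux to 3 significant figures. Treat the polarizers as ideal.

I ≈ 536 lux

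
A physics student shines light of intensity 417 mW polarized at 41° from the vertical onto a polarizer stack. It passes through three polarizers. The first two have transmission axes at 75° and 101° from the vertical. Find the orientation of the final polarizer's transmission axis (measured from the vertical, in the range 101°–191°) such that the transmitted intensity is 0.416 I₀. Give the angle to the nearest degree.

I₁ = I₀ cos²(75° − 41°) = I₀ cos²(34°) = 0.6873 I₀.
I₂ = I₁ cos²(101° − 75°) = 0.6873 I₀ · cos²(26°) = 0.5552 I₀.
Need I₃/I₀ = 0.416, so cos²(θ − 101°) = 0.416 / 0.5552 = 0.7492.
θ − 101° = arccos(√0.7492) = 30.0°, giving θ ≈ 101 + 30.0 = 131.0°.

θ ≈ 131°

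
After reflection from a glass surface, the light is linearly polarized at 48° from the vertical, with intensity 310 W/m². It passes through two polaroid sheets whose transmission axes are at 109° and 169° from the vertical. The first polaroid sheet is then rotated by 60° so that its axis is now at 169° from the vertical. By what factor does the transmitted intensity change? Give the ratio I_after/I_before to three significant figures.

I_new/I_old ≈ 4.51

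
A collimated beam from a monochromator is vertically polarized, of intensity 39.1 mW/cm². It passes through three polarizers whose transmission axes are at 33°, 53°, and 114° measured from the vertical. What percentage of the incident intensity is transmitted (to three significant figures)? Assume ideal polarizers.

I₁ = 39.1 mW/cm² · cos²(33°) = 27.5 mW/cm².
I₂ = I₁ · cos²(20°) = 27.5 · 0.883 = 24.28 mW/cm².
I₃ = I₂ · cos²(61°) = 24.28 · 0.235 = 5.708 mW/cm².
That is 14.6% of the incident intensity.

≈ 14.6%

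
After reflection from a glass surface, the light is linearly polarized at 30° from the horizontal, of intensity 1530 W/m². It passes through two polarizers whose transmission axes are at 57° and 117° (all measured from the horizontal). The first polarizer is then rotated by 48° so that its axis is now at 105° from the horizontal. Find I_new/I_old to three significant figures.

Before rotation:
I₁ = I₀ cos²(57° − 30°) = I₀ cos²(27°) = 0.7939 I₀.
I₂ = I₁ cos²(117° − 57°) = 0.7939 I₀ · cos²(60°) = 0.1985 I₀.
After rotation:
I₁ = I₀ cos²(105° − 30°) = I₀ cos²(75°) = 0.06699 I₀.
I₂ = I₁ cos²(117° − 105°) = 0.06699 I₀ · cos²(12°) = 0.06409 I₀.
Ratio = 0.06409 / 0.1985 = 0.3229.

I_new/I_old ≈ 0.323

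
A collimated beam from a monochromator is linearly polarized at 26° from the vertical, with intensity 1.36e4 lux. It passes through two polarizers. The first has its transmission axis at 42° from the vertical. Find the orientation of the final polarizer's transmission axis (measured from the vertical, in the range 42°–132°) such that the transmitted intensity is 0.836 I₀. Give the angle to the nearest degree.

I₁ = I₀ cos²(42° − 26°) = I₀ cos²(16°) = 0.924 I₀.
Need I₂/I₀ = 0.836, so cos²(θ − 42°) = 0.836 / 0.924 = 0.9047.
θ − 42° = arccos(√0.9047) = 18.0°, giving θ ≈ 42 + 18.0 = 60.0°.

θ ≈ 60°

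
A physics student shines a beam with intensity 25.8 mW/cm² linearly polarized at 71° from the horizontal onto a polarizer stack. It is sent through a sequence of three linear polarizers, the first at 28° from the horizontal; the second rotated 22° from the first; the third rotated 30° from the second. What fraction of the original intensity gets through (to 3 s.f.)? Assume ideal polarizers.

By Malus's law, I₁ = 25.8 mW/cm² · cos²(43°) = 13.8 mW/cm².
I₂ = I₁ · cos²(22°) = 13.8 · 0.8597 = 11.86 mW/cm².
I₃ = I₂ · cos²(30°) = 11.86 · 0.75 = 8.897 mW/cm².
Transmitted fraction = 0.3449.

I/I₀ ≈ 0.345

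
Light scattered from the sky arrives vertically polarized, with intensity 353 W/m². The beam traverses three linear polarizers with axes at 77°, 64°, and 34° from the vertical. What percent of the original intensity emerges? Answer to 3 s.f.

I₁ = 353 W/m² · cos²(77°) = 17.86 W/m².
I₂ = I₁ · cos²(13°) = 17.86 · 0.9494 = 16.96 W/m².
I₃ = I₂ · cos²(30°) = 16.96 · 0.75 = 12.72 W/m².
That is 3.603% of the incident intensity.

≈ 3.60%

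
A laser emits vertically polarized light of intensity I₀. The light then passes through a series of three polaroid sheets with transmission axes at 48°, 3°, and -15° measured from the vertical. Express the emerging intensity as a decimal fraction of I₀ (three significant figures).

I₁ = I₀ cos²(48° − 0°) = I₀ cos²(48°) = 0.4477 I₀.
I₂ = I₁ cos²(3° − 48°) = 0.4477 I₀ · cos²(45°) = 0.2239 I₀.
I₃ = I₂ cos²(-15° − 3°) = 0.2239 I₀ · cos²(18°) = 0.2025 I₀.
Transmitted fraction = 0.2025.

≈ 0.202 I₀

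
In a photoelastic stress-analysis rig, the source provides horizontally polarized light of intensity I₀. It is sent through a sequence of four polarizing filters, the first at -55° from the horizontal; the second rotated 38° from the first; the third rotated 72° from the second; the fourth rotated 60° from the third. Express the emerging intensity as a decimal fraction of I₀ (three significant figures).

≈ 0.00488 I₀

I₁ = I₀ cos²(-55° − 0°) = I₀ cos²(55°) = 0.329 I₀.
I₂ = I₁ cos²(38°) = 0.329 · 0.621 I₀ = 0.2043 I₀.
I₃ = I₂ cos²(72°) = 0.2043 · 0.09549 I₀ = 0.01951 I₀.
I₄ = I₃ cos²(60°) = 0.01951 · 0.25 I₀ = 0.004877 I₀.
Transmitted fraction = 0.004877.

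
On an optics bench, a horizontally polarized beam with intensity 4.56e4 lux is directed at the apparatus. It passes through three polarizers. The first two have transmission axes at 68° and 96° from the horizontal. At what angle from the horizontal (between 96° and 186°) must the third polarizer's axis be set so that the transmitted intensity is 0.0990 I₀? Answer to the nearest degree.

θ ≈ 114°

By Malus's law, I₁ = I₀ cos²(68° − 0°) = I₀ cos²(68°) = 0.1403 I₀.
I₂ = I₁ cos²(96° − 68°) = 0.1403 I₀ · cos²(28°) = 0.1094 I₀.
Need I₃/I₀ = 0.099, so cos²(θ − 96°) = 0.099 / 0.1094 = 0.9049.
θ − 96° = arccos(√0.9049) = 18.0°, giving θ ≈ 96 + 18.0 = 114.0°.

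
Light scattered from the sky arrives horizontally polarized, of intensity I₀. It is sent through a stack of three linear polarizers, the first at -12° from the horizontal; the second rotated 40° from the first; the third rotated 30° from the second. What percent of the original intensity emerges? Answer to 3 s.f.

≈ 42.1%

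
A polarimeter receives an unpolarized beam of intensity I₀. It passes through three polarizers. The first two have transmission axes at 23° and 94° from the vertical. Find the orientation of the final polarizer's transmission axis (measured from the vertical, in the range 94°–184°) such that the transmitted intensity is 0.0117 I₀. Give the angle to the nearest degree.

Unpolarized light through the first polarizer → I₁ = ½ I₀, now polarized at 23°.
I₂ = I₁ cos²(94° − 23°) = 0.5 I₀ · cos²(71°) = 0.053 I₀.
Need I₃/I₀ = 0.0117, so cos²(θ − 94°) = 0.0117 / 0.053 = 0.2208.
θ − 94° = arccos(√0.2208) = 62.0°, giving θ ≈ 94 + 62.0 = 156.0°.

θ ≈ 156°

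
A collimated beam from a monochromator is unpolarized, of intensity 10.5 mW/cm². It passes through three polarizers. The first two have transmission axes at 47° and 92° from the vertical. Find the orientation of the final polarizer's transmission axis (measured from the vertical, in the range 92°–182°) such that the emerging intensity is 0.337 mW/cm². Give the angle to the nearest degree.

Unpolarized light through the first polarizer → I₁ = ½ I₀, now polarized at 47°.
I₂ = I₁ cos²(92° − 47°) = 0.5 I₀ · cos²(45°) = 0.25 I₀.
Target fraction: 0.337 / 10.5 mW/cm² = 0.0321 of I₀.
Need I₃/I₀ = 0.0321, so cos²(θ − 92°) = 0.0321 / 0.25 = 0.1284.
θ − 92° = arccos(√0.1284) = 69.0°, giving θ ≈ 92 + 69.0 = 161.0°.

θ ≈ 161°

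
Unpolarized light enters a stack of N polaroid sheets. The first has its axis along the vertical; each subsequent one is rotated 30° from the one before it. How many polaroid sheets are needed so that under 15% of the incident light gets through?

First polarizer halves the unpolarized light: factor 1/2.
Each further stage multiplies by cos²(30°) = 0.75.
After N polarizers: T = 0.5·0.75^(N−1). Require T < 0.15 ⇒ N−1 > ln(0.15/0.5)/ln(0.75) = 4.19, so N−1 ≥ 5 and N = 6.
Check: N=6 gives T = 0.1187 < 0.15; N=5 gives T = 0.1582.

N = 6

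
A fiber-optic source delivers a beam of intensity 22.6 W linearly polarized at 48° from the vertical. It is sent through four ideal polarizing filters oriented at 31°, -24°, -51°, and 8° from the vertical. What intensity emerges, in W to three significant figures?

I ≈ 1.43 W

I₁ = 22.6 W · cos²(17°) = 20.67 W.
I₂ = I₁ · cos²(55°) = 20.67 · 0.329 = 6.8 W.
I₃ = I₂ · cos²(27°) = 6.8 · 0.7939 = 5.398 W.
I₄ = I₃ · cos²(59°) = 5.398 · 0.2653 = 1.432 W.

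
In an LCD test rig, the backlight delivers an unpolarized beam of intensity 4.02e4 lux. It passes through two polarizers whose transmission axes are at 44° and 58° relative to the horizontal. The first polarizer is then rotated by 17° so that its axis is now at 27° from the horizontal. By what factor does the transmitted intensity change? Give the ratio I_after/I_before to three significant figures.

I_new/I_old ≈ 0.780

Before rotation:
Unpolarized light through the first polarizer → I₁ = ½ I₀, now polarized at 44°.
I₂ = I₁ cos²(58° − 44°) = 0.5 I₀ · cos²(14°) = 0.4707 I₀.
After rotation:
Unpolarized light through the first polarizer → I₁ = ½ I₀, now polarized at 27°.
I₂ = I₁ cos²(58° − 27°) = 0.5 I₀ · cos²(31°) = 0.3674 I₀.
Ratio = 0.3674 / 0.4707 = 0.7804.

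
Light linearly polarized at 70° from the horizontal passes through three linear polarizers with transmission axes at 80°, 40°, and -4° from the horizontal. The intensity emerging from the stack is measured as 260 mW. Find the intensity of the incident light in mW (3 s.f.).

I₀ ≈ 883 mW

By Malus's law, I₁ = I₀ cos²(80° − 70°) = I₀ cos²(10°) = 0.9698 I₀.
I₂ = I₁ cos²(40° − 80°) = 0.9698 I₀ · cos²(40°) = 0.5691 I₀.
I₃ = I₂ cos²(-4° − 40°) = 0.5691 I₀ · cos²(44°) = 0.2945 I₀.
So 260 mW = 0.2945 I₀, giving I₀ = 260/0.2945 = 882.9 mW.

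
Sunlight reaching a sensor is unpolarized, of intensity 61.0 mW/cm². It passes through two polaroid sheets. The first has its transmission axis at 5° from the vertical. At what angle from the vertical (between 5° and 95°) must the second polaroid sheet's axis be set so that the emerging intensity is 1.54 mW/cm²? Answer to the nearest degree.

θ ≈ 82°

Unpolarized light through the first polarizer → I₁ = ½ I₀, now polarized at 5°.
Target fraction: 1.54 / 61.0 mW/cm² = 0.02525 of I₀.
Need I₂/I₀ = 0.02525, so cos²(θ − 5°) = 0.02525 / 0.5 = 0.05049.
θ − 5° = arccos(√0.05049) = 77.0°, giving θ ≈ 5 + 77.0 = 82.0°.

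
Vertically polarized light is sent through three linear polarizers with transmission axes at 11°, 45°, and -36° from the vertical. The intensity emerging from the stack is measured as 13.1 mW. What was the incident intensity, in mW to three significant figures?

I₀ ≈ 808 mW

I₁ = I₀ cos²(11° − 0°) = I₀ cos²(11°) = 0.9636 I₀.
I₂ = I₁ cos²(45° − 11°) = 0.9636 I₀ · cos²(34°) = 0.6623 I₀.
I₃ = I₂ cos²(-36° − 45°) = 0.6623 I₀ · cos²(81°) = 0.01621 I₀.
So 13.1 mW = 0.01621 I₀, giving I₀ = 13.1/0.01621 = 808.3 mW.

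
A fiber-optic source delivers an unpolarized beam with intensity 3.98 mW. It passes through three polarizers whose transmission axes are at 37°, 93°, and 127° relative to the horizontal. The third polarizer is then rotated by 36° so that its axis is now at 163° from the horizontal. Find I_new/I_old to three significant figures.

I_new/I_old ≈ 0.170

Before rotation:
Unpolarized light through the first polarizer → I₁ = ½ I₀, now polarized at 37°.
I₂ = I₁ cos²(93° − 37°) = 0.5 I₀ · cos²(56°) = 0.1563 I₀.
I₃ = I₂ cos²(127° − 93°) = 0.1563 I₀ · cos²(34°) = 0.1075 I₀.
After rotation:
Unpolarized light through the first polarizer → I₁ = ½ I₀, now polarized at 37°.
I₂ = I₁ cos²(93° − 37°) = 0.5 I₀ · cos²(56°) = 0.1563 I₀.
I₃ = I₂ cos²(163° − 93°) = 0.1563 I₀ · cos²(70°) = 0.01829 I₀.
Ratio = 0.01829 / 0.1075 = 0.1702.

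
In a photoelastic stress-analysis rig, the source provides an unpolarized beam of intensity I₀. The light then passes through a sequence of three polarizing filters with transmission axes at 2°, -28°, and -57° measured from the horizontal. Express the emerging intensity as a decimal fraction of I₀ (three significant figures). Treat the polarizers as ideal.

Unpolarized light through the first polarizer → I₁ = ½ I₀, now polarized at 2°.
I₂ = I₁ cos²(-28° − 2°) = 0.5 I₀ · cos²(30°) = 0.375 I₀.
I₃ = I₂ cos²(-57° + 28°) = 0.375 I₀ · cos²(29°) = 0.2869 I₀.
Transmitted fraction = 0.2869.

≈ 0.287 I₀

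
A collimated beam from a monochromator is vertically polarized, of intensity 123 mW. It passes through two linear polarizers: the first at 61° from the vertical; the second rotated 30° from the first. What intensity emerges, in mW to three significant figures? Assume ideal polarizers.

I₁ = 123 mW · cos²(61°) = 28.91 mW.
I₂ = I₁ · cos²(30°) = 28.91 · 0.75 = 21.68 mW.

I ≈ 21.7 mW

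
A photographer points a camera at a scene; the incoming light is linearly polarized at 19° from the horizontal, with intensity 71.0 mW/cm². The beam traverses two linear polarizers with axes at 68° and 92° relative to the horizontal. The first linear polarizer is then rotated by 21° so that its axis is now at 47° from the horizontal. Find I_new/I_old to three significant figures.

I_new/I_old ≈ 1.09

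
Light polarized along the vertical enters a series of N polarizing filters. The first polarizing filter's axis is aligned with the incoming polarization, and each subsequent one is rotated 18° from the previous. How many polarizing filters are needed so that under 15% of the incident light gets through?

First polarizer is aligned with the polarization: full transmission.
Each further stage multiplies by cos²(18°) = 0.9045.
After N polarizers: T = 0.9045^(N−1). Require T < 0.15 ⇒ N−1 > ln(0.15)/ln(0.9045) = 18.90, so N−1 ≥ 19 and N = 20.
Check: N=20 gives T = 0.1485 < 0.15; N=19 gives T = 0.1642.

N = 20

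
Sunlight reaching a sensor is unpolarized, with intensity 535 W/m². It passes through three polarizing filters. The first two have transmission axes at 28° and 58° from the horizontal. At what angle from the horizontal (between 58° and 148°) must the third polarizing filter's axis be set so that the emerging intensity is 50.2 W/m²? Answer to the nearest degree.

Unpolarized light through the first polarizer → I₁ = ½ I₀, now polarized at 28°.
I₂ = I₁ cos²(58° − 28°) = 0.5 I₀ · cos²(30°) = 0.375 I₀.
Target fraction: 50.2 / 535 W/m² = 0.09383 of I₀.
Need I₃/I₀ = 0.09383, so cos²(θ − 58°) = 0.09383 / 0.375 = 0.2502.
θ − 58° = arccos(√0.2502) = 60.0°, giving θ ≈ 58 + 60.0 = 118.0°.

θ ≈ 118°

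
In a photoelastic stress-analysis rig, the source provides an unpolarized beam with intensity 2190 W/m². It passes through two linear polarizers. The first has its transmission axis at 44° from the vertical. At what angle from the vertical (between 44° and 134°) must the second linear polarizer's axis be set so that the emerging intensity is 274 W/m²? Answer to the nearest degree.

Unpolarized light through the first polarizer → I₁ = ½ I₀, now polarized at 44°.
Target fraction: 274 / 2190 W/m² = 0.1251 of I₀.
Need I₂/I₀ = 0.1251, so cos²(θ − 44°) = 0.1251 / 0.5 = 0.2502.
θ − 44° = arccos(√0.2502) = 60.0°, giving θ ≈ 44 + 60.0 = 104.0°.

θ ≈ 104°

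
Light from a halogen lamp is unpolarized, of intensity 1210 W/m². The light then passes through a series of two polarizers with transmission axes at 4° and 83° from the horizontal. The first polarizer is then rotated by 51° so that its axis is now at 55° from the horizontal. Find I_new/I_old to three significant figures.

Before rotation:
Unpolarized light through the first polarizer → I₁ = ½ I₀, now polarized at 4°.
I₂ = I₁ cos²(83° − 4°) = 0.5 I₀ · cos²(79°) = 0.0182 I₀.
After rotation:
Unpolarized light through the first polarizer → I₁ = ½ I₀, now polarized at 55°.
I₂ = I₁ cos²(83° − 55°) = 0.5 I₀ · cos²(28°) = 0.3898 I₀.
Ratio = 0.3898 / 0.0182 = 21.41.

I_new/I_old ≈ 21.4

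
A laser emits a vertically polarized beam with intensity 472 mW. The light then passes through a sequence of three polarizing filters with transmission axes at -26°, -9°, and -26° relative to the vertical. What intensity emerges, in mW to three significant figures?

By Malus's law, I₁ = 472 mW · cos²(26°) = 381.3 mW.
I₂ = I₁ · cos²(17°) = 381.3 · 0.9145 = 348.7 mW.
I₃ = I₂ · cos²(17°) = 348.7 · 0.9145 = 318.9 mW.

I ≈ 319 mW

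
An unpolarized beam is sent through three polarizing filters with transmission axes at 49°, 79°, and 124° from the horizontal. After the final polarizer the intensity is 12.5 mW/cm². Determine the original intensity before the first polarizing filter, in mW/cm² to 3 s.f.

I₀ ≈ 66.7 mW/cm²

Unpolarized light through the first polarizer → I₁ = ½ I₀, now polarized at 49°.
I₂ = I₁ cos²(79° − 49°) = 0.5 I₀ · cos²(30°) = 0.375 I₀.
I₃ = I₂ cos²(124° − 79°) = 0.375 I₀ · cos²(45°) = 0.1875 I₀.
So 12.5 mW/cm² = 0.1875 I₀, giving I₀ = 12.5/0.1875 = 66.67 mW/cm².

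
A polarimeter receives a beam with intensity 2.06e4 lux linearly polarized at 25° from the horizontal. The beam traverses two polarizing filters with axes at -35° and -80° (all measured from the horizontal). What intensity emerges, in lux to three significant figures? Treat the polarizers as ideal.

I ≈ 2580 lux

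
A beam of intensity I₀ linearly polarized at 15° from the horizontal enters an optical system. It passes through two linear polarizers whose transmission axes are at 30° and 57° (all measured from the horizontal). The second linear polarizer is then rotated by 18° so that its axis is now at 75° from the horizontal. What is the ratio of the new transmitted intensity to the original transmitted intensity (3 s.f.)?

I_new/I_old ≈ 0.630

Before rotation:
I₁ = I₀ cos²(30° − 15°) = I₀ cos²(15°) = 0.933 I₀.
I₂ = I₁ cos²(57° − 30°) = 0.933 I₀ · cos²(27°) = 0.7407 I₀.
After rotation:
I₁ = I₀ cos²(30° − 15°) = I₀ cos²(15°) = 0.933 I₀.
I₂ = I₁ cos²(75° − 30°) = 0.933 I₀ · cos²(45°) = 0.4665 I₀.
Ratio = 0.4665 / 0.7407 = 0.6298.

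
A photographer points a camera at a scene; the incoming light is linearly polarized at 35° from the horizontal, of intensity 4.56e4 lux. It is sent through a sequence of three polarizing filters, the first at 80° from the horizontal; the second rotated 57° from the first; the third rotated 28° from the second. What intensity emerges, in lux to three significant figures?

I ≈ 5270 lux

I₁ = 4.56e4 lux · cos²(45°) = 2.28e+04 lux.
I₂ = I₁ · cos²(57°) = 2.28e+04 · 0.2966 = 6763 lux.
I₃ = I₂ · cos²(28°) = 6763 · 0.7796 = 5273 lux.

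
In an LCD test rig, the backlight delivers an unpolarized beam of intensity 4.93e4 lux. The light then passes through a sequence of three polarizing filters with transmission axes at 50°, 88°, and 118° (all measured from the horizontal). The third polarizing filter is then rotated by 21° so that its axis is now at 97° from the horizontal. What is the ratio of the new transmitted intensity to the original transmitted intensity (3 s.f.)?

Before rotation:
Unpolarized light through the first polarizer → I₁ = ½ I₀, now polarized at 50°.
I₂ = I₁ cos²(88° − 50°) = 0.5 I₀ · cos²(38°) = 0.3105 I₀.
I₃ = I₂ cos²(118° − 88°) = 0.3105 I₀ · cos²(30°) = 0.2329 I₀.
After rotation:
Unpolarized light through the first polarizer → I₁ = ½ I₀, now polarized at 50°.
I₂ = I₁ cos²(88° − 50°) = 0.5 I₀ · cos²(38°) = 0.3105 I₀.
I₃ = I₂ cos²(97° − 88°) = 0.3105 I₀ · cos²(9°) = 0.3029 I₀.
Ratio = 0.3029 / 0.2329 = 1.301.

I_new/I_old ≈ 1.30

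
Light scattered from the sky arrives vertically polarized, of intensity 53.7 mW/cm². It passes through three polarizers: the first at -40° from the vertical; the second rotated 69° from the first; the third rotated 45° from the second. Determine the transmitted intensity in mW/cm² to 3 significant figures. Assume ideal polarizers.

I ≈ 2.02 mW/cm²

I₁ = 53.7 mW/cm² · cos²(40°) = 31.51 mW/cm².
I₂ = I₁ · cos²(69°) = 31.51 · 0.1284 = 4.047 mW/cm².
I₃ = I₂ · cos²(45°) = 4.047 · 0.5 = 2.024 mW/cm².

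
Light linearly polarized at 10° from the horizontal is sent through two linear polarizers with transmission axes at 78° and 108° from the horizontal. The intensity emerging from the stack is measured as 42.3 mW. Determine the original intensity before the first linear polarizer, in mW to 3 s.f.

I₁ = I₀ cos²(78° − 10°) = I₀ cos²(68°) = 0.1403 I₀.
I₂ = I₁ cos²(108° − 78°) = 0.1403 I₀ · cos²(30°) = 0.1052 I₀.
So 42.3 mW = 0.1052 I₀, giving I₀ = 42.3/0.1052 = 401.9 mW.

I₀ ≈ 402 mW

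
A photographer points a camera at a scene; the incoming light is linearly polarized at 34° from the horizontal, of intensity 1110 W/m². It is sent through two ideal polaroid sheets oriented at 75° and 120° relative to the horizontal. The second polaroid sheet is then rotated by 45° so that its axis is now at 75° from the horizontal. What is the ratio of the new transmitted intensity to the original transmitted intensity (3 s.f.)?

I_new/I_old ≈ 2.00

Before rotation:
I₁ = I₀ cos²(75° − 34°) = I₀ cos²(41°) = 0.5696 I₀.
I₂ = I₁ cos²(120° − 75°) = 0.5696 I₀ · cos²(45°) = 0.2848 I₀.
After rotation:
I₁ = I₀ cos²(75° − 34°) = I₀ cos²(41°) = 0.5696 I₀.
I₂ = I₁ cos²(75° − 75°) = 0.5696 I₀ · cos²(0°) = 0.5696 I₀.
Ratio = 0.5696 / 0.2848 = 2.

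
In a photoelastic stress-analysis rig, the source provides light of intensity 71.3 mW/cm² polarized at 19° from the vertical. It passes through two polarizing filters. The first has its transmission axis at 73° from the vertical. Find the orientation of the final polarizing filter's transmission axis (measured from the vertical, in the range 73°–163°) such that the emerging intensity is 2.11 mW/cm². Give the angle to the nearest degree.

I₁ = I₀ cos²(73° − 19°) = I₀ cos²(54°) = 0.3455 I₀.
Target fraction: 2.11 / 71.3 mW/cm² = 0.02959 of I₀.
Need I₂/I₀ = 0.02959, so cos²(θ − 73°) = 0.02959 / 0.3455 = 0.08566.
θ − 73° = arccos(√0.08566) = 73.0°, giving θ ≈ 73 + 73.0 = 146.0°.

θ ≈ 146°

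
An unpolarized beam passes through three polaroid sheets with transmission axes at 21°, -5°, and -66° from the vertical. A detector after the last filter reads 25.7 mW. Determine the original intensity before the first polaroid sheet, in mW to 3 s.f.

Unpolarized light through the first polarizer → I₁ = ½ I₀, now polarized at 21°.
I₂ = I₁ cos²(-5° − 21°) = 0.5 I₀ · cos²(26°) = 0.4039 I₀.
I₃ = I₂ cos²(-66° + 5°) = 0.4039 I₀ · cos²(61°) = 0.09494 I₀.
So 25.7 mW = 0.09494 I₀, giving I₀ = 25.7/0.09494 = 270.7 mW.

I₀ ≈ 271 mW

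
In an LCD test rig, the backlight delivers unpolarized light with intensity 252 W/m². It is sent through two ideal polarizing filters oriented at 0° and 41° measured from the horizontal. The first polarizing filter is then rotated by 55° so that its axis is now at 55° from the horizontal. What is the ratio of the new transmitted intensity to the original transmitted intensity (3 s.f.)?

Before rotation:
Unpolarized light through the first polarizer → I₁ = ½ I₀, now polarized at 0°.
I₂ = I₁ cos²(41° − 0°) = 0.5 I₀ · cos²(41°) = 0.2848 I₀.
After rotation:
Unpolarized light through the first polarizer → I₁ = ½ I₀, now polarized at 55°.
I₂ = I₁ cos²(41° − 55°) = 0.5 I₀ · cos²(14°) = 0.4707 I₀.
Ratio = 0.4707 / 0.2848 = 1.653.

I_new/I_old ≈ 1.65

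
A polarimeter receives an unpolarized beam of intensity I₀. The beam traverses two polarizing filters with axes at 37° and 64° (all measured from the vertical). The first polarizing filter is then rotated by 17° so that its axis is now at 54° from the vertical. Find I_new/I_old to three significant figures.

Before rotation:
Unpolarized light through the first polarizer → I₁ = ½ I₀, now polarized at 37°.
I₂ = I₁ cos²(64° − 37°) = 0.5 I₀ · cos²(27°) = 0.3969 I₀.
After rotation:
Unpolarized light through the first polarizer → I₁ = ½ I₀, now polarized at 54°.
I₂ = I₁ cos²(64° − 54°) = 0.5 I₀ · cos²(10°) = 0.4849 I₀.
Ratio = 0.4849 / 0.3969 = 1.222.

I_new/I_old ≈ 1.22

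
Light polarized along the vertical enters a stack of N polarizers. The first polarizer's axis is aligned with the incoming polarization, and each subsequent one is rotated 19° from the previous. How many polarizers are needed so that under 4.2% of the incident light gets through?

N = 30

First polarizer is aligned with the polarization: full transmission.
Each further stage multiplies by cos²(19°) = 0.894.
After N polarizers: T = 0.894^(N−1). Require T < 0.042 ⇒ N−1 > ln(0.042)/ln(0.894) = 28.29, so N−1 ≥ 29 and N = 30.
Check: N=30 gives T = 0.0388 < 0.042; N=29 gives T = 0.0434.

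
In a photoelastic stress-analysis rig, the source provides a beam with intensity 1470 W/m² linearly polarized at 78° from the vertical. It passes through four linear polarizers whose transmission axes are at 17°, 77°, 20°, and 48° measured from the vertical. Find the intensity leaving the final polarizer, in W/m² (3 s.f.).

I₁ = 1470 W/m² · cos²(61°) = 345.5 W/m².
I₂ = I₁ · cos²(60°) = 345.5 · 0.25 = 86.38 W/m².
I₃ = I₂ · cos²(57°) = 86.38 · 0.2966 = 25.62 W/m².
I₄ = I₃ · cos²(28°) = 25.62 · 0.7796 = 19.98 W/m².

I ≈ 20.0 W/m²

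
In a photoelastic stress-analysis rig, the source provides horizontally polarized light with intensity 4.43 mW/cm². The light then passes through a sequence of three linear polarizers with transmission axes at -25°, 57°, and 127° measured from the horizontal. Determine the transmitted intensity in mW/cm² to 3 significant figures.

I ≈ 0.00824 mW/cm²

I₁ = 4.43 mW/cm² · cos²(25°) = 3.639 mW/cm².
I₂ = I₁ · cos²(82°) = 3.639 · 0.01937 = 0.07048 mW/cm².
I₃ = I₂ · cos²(70°) = 0.07048 · 0.117 = 0.008245 mW/cm².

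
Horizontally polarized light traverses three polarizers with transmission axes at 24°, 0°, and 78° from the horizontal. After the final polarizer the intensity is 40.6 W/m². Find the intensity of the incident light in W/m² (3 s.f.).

By Malus's law, I₁ = I₀ cos²(24° − 0°) = I₀ cos²(24°) = 0.8346 I₀.
I₂ = I₁ cos²(0° − 24°) = 0.8346 I₀ · cos²(24°) = 0.6965 I₀.
I₃ = I₂ cos²(78° − 0°) = 0.6965 I₀ · cos²(78°) = 0.03011 I₀.
So 40.6 W/m² = 0.03011 I₀, giving I₀ = 40.6/0.03011 = 1348 W/m².

I₀ ≈ 1350 W/m²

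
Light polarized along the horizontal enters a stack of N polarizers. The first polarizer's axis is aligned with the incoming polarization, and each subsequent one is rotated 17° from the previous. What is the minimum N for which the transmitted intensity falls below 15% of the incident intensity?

N = 23

First polarizer is aligned with the polarization: full transmission.
Each further stage multiplies by cos²(17°) = 0.9145.
After N polarizers: T = 0.9145^(N−1). Require T < 0.15 ⇒ N−1 > ln(0.15)/ln(0.9145) = 21.23, so N−1 ≥ 22 and N = 23.
Check: N=23 gives T = 0.14 < 0.15; N=22 gives T = 0.1531.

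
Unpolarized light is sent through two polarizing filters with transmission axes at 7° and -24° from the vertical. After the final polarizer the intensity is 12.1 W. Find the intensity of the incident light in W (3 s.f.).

I₀ ≈ 32.9 W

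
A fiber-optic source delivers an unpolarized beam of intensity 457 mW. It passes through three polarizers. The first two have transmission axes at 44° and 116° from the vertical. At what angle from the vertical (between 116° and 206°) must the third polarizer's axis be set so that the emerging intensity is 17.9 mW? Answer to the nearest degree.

Unpolarized light through the first polarizer → I₁ = ½ I₀, now polarized at 44°.
I₂ = I₁ cos²(116° − 44°) = 0.5 I₀ · cos²(72°) = 0.04775 I₀.
Target fraction: 17.9 / 457 mW = 0.03917 of I₀.
Need I₃/I₀ = 0.03917, so cos²(θ − 116°) = 0.03917 / 0.04775 = 0.8204.
θ − 116° = arccos(√0.8204) = 25.1°, giving θ ≈ 116 + 25.1 = 141.1°.

θ ≈ 141°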